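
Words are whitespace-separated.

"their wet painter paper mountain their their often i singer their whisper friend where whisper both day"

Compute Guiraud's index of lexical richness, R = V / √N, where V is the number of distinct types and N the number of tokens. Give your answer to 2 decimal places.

N = 17, V = 13.
√N = 4.123106
R = 13 / 4.123106 = 3.15

3.15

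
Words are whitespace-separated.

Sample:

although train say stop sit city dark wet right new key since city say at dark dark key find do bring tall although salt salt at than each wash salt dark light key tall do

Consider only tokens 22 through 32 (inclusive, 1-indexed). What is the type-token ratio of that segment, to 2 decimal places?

0.82

Segment tokens 22–32: tall, although, salt, salt, at, than, each, wash, salt, dark, light
Segment N = 11, segment V = 9.
TTR = 9 / 11 = 0.82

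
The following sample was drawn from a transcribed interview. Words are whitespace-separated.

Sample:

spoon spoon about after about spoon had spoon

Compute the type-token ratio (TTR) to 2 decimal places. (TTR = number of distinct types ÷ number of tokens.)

N = 8 tokens, V = 4 types.
TTR = V / N = 4 / 8 = 0.50

0.50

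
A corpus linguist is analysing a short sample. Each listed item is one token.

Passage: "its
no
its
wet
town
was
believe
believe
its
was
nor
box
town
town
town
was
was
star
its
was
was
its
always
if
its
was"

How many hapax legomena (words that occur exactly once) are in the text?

7

Frequencies: was:7, its:6, town:4, believe:2, no:1, wet:1, nor:1, box:1, star:1, always:1, if:1
Hapax (freq=1): always, box, if, no, nor, star, wet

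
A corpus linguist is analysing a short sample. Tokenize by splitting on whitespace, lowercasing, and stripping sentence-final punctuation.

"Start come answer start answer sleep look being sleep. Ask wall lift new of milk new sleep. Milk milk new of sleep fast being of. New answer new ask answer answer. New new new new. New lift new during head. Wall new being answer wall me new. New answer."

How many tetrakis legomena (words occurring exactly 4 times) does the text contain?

Frequencies: new:14, answer:7, sleep:4, being:3, wall:3, of:3, milk:3, start:2, ask:2, lift:2, come:1, look:1, fast:1, during:1, head:1, me:1
Words with frequency 4: sleep

1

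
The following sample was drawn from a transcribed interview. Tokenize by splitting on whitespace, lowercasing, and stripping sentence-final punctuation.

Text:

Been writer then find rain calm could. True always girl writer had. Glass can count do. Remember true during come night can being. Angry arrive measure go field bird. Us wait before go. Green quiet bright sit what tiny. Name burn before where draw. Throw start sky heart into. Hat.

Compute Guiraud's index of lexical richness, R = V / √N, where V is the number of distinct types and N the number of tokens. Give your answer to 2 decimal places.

6.36

N = 50, V = 45.
√N = 7.071068
R = 45 / 7.071068 = 6.36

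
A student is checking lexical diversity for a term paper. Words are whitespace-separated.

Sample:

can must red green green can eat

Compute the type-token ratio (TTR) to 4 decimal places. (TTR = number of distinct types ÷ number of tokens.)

N = 7 tokens, V = 5 types.
TTR = V / N = 5 / 7 = 0.7143

0.7143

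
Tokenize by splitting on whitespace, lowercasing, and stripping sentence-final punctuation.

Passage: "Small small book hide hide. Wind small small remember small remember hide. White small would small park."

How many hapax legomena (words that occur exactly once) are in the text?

Frequencies: small:7, hide:3, remember:2, book:1, wind:1, white:1, would:1, park:1
Hapax (freq=1): book, park, white, wind, would

5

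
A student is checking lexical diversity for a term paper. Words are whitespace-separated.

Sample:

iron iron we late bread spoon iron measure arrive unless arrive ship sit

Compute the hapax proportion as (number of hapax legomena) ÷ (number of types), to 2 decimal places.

0.80

Frequencies: iron:3, arrive:2, we:1, late:1, bread:1, spoon:1, measure:1, unless:1, ship:1, sit:1
Hapax count = 8; type count = 10.
Ratio = 8 / 10 = 0.80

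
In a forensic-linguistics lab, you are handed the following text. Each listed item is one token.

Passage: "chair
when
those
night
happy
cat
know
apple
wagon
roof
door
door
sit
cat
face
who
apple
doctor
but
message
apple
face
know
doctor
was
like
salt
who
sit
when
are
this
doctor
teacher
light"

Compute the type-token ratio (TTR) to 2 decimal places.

N = 35 tokens, V = 24 types.
TTR = V / N = 24 / 35 = 0.69

0.69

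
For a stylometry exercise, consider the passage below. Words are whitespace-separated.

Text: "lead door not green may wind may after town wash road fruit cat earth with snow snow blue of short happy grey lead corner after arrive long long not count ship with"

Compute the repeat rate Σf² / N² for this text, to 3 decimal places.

0.045

Frequencies: lead:2, not:2, may:2, after:2, with:2, snow:2, long:2, door:1, green:1, wind:1, town:1, wash:1, road:1, fruit:1, cat:1, earth:1, blue:1, of:1, short:1, happy:1, … (5 more, each freq 1)
Σf² = 46; N² = 1024
Repeat rate = 46 / 1024 = 0.045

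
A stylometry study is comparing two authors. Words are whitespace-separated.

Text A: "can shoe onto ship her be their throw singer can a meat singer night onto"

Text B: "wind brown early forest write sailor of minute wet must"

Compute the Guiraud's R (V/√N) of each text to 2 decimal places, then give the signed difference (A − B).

-0.06

A: V=12, N=15, R=3.10
B: V=10, N=10, R=3.16
Difference = 3.10 − 3.16 = -0.06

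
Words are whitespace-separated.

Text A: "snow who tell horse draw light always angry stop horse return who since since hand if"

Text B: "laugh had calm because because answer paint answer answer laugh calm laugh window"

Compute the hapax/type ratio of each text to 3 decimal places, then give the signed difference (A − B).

A: hapax=10, V=13, ratio=0.769
B: hapax=3, V=7, ratio=0.429
Difference = 0.769 − 0.429 = 0.340

0.340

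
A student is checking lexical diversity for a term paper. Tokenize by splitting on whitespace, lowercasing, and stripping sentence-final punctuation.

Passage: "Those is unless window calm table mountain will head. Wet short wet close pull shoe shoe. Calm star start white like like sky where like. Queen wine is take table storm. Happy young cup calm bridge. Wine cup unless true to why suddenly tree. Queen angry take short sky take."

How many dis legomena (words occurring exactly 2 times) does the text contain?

10

Frequencies: calm:3, like:3, take:3, is:2, unless:2, table:2, wet:2, short:2, shoe:2, sky:2, queen:2, wine:2, cup:2, those:1, window:1, mountain:1, will:1, head:1, close:1, pull:1, … (14 more, each freq 1)
Words with frequency 2: cup, is, queen, shoe, short, sky, table, unless, wet, wine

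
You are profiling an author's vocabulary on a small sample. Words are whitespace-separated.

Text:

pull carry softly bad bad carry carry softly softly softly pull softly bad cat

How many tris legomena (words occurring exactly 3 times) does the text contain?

2

Frequencies: softly:5, carry:3, bad:3, pull:2, cat:1
Words with frequency 3: bad, carry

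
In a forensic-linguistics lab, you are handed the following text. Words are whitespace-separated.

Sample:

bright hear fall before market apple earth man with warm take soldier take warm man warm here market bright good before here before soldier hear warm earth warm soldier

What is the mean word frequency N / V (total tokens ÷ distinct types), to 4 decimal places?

2.0714

N = 29 tokens, V = 14 types.
Mean frequency = N / V = 29 / 14 = 2.0714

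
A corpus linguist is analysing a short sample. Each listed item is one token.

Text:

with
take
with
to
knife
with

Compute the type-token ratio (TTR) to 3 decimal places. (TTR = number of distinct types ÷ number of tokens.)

N = 6 tokens, V = 4 types.
TTR = V / N = 4 / 6 = 0.667

0.667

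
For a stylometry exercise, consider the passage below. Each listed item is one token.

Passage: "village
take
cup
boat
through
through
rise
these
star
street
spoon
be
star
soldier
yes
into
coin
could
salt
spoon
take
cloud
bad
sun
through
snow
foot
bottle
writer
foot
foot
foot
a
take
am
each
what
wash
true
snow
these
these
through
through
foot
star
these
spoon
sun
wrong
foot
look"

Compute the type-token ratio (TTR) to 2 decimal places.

N = 52 tokens, V = 32 types.
TTR = V / N = 32 / 52 = 0.62

0.62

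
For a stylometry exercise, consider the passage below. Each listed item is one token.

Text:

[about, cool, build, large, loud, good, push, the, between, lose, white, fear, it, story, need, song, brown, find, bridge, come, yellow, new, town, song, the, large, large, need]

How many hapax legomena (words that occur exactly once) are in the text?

19

Frequencies: large:3, the:2, need:2, song:2, about:1, cool:1, build:1, loud:1, good:1, push:1, between:1, lose:1, white:1, fear:1, it:1, story:1, brown:1, find:1, bridge:1, come:1, … (3 more, each freq 1)
Hapax (freq=1): about, between, bridge, brown, build, come, cool, fear, find, good, it, lose, loud, new, push, story, town, white, yellow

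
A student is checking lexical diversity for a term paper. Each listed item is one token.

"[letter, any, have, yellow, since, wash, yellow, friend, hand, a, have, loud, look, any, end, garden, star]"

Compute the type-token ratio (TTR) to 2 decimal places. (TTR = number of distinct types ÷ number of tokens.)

0.82

N = 17 tokens, V = 14 types.
TTR = V / N = 14 / 17 = 0.82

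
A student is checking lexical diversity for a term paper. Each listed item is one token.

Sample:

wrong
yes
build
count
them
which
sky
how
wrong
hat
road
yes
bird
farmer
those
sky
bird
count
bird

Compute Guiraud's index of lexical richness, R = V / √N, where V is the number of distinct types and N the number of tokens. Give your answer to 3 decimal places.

N = 19, V = 13.
√N = 4.358899
R = 13 / 4.358899 = 2.982

2.982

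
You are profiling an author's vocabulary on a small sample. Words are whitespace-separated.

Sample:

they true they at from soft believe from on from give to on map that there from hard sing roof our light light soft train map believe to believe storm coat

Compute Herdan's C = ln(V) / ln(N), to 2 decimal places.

0.87

N = 31, V = 20.
ln(V) = 2.995732, ln(N) = 3.433987
C = 2.995732 / 3.433987 = 0.87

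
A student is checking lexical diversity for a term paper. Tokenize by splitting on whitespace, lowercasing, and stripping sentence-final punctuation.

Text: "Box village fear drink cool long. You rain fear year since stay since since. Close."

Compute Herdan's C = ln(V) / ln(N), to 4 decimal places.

0.9176

N = 15, V = 12.
ln(V) = 2.484907, ln(N) = 2.708050
C = 2.484907 / 2.708050 = 0.9176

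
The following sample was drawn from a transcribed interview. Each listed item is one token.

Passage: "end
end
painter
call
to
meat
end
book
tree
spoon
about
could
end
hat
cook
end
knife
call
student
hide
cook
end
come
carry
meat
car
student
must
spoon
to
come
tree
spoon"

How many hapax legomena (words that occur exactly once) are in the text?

10

Frequencies: end:6, spoon:3, call:2, to:2, meat:2, tree:2, cook:2, student:2, come:2, painter:1, book:1, about:1, could:1, hat:1, knife:1, hide:1, carry:1, car:1, must:1
Hapax (freq=1): about, book, car, carry, could, hat, hide, knife, must, painter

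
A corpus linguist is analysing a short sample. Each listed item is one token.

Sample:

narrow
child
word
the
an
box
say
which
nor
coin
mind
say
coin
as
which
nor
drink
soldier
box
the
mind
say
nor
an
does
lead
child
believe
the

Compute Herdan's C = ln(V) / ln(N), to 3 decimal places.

N = 29, V = 17.
ln(V) = 2.833213, ln(N) = 3.367296
C = 2.833213 / 3.367296 = 0.841

0.841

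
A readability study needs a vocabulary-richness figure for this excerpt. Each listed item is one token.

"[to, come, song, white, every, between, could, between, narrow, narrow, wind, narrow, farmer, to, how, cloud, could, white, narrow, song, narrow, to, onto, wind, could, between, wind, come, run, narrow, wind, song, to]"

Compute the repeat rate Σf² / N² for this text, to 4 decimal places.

Frequencies: narrow:6, to:4, wind:4, song:3, between:3, could:3, come:2, white:2, every:1, farmer:1, how:1, cloud:1, onto:1, run:1
Σf² = 109; N² = 1089
Repeat rate = 109 / 1089 = 0.1001

0.1001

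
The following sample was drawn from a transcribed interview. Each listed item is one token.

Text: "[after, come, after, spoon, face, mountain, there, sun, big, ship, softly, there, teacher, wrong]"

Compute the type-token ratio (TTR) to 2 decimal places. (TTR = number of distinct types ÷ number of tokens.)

0.86

N = 14 tokens, V = 12 types.
TTR = V / N = 12 / 14 = 0.86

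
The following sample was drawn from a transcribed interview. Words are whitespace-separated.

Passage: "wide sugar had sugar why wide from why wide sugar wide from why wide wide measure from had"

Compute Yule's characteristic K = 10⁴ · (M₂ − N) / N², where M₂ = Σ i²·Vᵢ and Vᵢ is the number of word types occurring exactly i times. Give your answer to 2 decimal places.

1543.21

Frequencies: wide:6, sugar:3, why:3, from:3, had:2, measure:1
N = 18. Frequency spectrum: V_1=1, V_2=1, V_3=3, V_6=1
M₂ = 1²·1 + 2²·1 + 3²·3 + 6²·1 = 68
K = 10000 × (68 − 18) / 18² = 1543.21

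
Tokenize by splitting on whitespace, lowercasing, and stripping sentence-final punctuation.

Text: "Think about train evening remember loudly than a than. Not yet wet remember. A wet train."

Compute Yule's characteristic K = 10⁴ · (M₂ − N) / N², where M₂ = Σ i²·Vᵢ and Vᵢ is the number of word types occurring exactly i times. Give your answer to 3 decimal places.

Frequencies: train:2, remember:2, than:2, a:2, wet:2, think:1, about:1, evening:1, loudly:1, not:1, yet:1
N = 16. Frequency spectrum: V_1=6, V_2=5
M₂ = 1²·6 + 2²·5 = 26
K = 10000 × (26 − 16) / 16² = 390.625

390.625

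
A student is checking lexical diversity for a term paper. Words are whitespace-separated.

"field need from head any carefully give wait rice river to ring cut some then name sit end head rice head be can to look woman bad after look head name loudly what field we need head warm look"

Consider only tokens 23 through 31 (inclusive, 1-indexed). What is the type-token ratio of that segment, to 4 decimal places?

0.8889

Segment tokens 23–31: can, to, look, woman, bad, after, look, head, name
Segment N = 9, segment V = 8.
TTR = 8 / 9 = 0.8889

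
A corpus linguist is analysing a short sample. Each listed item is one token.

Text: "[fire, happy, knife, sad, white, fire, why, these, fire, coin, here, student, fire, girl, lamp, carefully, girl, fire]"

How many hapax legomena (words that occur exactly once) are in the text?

11

Frequencies: fire:5, girl:2, happy:1, knife:1, sad:1, white:1, why:1, these:1, coin:1, here:1, student:1, lamp:1, carefully:1
Hapax (freq=1): carefully, coin, happy, here, knife, lamp, sad, student, these, white, why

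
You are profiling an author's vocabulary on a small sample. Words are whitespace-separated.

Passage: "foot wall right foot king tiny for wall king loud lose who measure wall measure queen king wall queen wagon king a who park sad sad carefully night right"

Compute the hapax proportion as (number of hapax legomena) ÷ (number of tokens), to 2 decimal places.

0.31

Frequencies: wall:4, king:4, foot:2, right:2, who:2, measure:2, queen:2, sad:2, tiny:1, for:1, loud:1, lose:1, wagon:1, a:1, park:1, carefully:1, night:1
Hapax count = 9; token count = 29.
Ratio = 9 / 29 = 0.31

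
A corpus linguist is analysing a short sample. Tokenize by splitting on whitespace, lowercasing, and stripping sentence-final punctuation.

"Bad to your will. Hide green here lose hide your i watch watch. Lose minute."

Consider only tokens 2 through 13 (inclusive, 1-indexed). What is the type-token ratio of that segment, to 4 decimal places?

0.7500

Segment tokens 2–13: to, your, will, hide, green, here, lose, hide, your, i, watch, watch
Segment N = 12, segment V = 9.
TTR = 9 / 12 = 0.7500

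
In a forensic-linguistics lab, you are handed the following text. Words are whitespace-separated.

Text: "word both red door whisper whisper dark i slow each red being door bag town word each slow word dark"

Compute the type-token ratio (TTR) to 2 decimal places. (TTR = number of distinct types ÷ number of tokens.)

N = 20 tokens, V = 12 types.
TTR = V / N = 12 / 20 = 0.60

0.60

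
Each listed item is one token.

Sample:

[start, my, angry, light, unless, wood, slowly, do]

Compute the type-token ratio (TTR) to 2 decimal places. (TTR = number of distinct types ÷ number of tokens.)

1.00

N = 8 tokens, V = 8 types.
TTR = V / N = 8 / 8 = 1.00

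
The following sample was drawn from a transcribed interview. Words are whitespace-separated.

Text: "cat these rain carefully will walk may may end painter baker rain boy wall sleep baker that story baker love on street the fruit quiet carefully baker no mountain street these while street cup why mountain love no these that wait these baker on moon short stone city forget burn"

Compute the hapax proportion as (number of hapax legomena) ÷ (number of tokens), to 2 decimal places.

Frequencies: baker:5, these:4, street:3, rain:2, carefully:2, may:2, that:2, love:2, on:2, no:2, mountain:2, cat:1, will:1, walk:1, end:1, painter:1, boy:1, wall:1, sleep:1, story:1, … (13 more, each freq 1)
Hapax count = 22; token count = 50.
Ratio = 22 / 50 = 0.44

0.44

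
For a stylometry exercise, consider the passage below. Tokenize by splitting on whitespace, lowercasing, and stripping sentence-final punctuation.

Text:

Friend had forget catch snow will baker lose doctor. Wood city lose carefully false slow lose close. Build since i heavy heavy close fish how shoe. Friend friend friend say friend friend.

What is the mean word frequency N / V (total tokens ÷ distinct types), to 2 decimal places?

1.39

N = 32 tokens, V = 23 types.
Mean frequency = N / V = 32 / 23 = 1.39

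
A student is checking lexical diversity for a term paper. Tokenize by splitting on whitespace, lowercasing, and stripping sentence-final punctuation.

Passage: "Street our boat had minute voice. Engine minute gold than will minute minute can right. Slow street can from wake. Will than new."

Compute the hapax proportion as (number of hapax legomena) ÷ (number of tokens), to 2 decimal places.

0.48

Frequencies: minute:4, street:2, than:2, will:2, can:2, our:1, boat:1, had:1, voice:1, engine:1, gold:1, right:1, slow:1, from:1, wake:1, new:1
Hapax count = 11; token count = 23.
Ratio = 11 / 23 = 0.48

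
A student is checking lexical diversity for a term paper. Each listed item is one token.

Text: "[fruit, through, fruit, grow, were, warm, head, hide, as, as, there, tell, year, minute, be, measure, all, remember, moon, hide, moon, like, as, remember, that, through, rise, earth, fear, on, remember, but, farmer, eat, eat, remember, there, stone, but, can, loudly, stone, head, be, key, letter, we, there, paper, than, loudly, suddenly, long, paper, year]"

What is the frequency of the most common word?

4

Frequencies: remember:4, as:3, there:3, fruit:2, through:2, head:2, hide:2, year:2, be:2, moon:2, but:2, eat:2, stone:2, loudly:2, paper:2, grow:1, were:1, warm:1, tell:1, minute:1, … (16 more, each freq 1)
Most common: 'remember' with frequency 4.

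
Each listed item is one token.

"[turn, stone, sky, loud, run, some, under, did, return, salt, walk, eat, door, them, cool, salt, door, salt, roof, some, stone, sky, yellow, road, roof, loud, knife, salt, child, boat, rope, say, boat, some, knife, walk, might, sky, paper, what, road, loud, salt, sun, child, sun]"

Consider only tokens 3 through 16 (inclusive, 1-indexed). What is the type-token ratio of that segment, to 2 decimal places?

Segment tokens 3–16: sky, loud, run, some, under, did, return, salt, walk, eat, door, them, cool, salt
Segment N = 14, segment V = 13.
TTR = 13 / 14 = 0.93

0.93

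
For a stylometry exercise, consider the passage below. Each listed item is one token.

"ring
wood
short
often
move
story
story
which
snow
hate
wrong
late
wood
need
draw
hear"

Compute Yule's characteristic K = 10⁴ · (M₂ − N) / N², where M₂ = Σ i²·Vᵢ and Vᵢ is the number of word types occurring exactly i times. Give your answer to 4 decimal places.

156.2500

Frequencies: wood:2, story:2, ring:1, short:1, often:1, move:1, which:1, snow:1, hate:1, wrong:1, late:1, need:1, draw:1, hear:1
N = 16. Frequency spectrum: V_1=12, V_2=2
M₂ = 1²·12 + 2²·2 = 20
K = 10000 × (20 − 16) / 16² = 156.2500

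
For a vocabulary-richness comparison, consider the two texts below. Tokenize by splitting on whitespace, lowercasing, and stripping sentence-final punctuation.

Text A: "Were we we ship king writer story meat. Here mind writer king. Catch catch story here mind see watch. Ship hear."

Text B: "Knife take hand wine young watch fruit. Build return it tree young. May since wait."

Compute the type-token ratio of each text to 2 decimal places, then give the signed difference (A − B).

TTR(A) = 13/21 = 0.62
TTR(B) = 14/15 = 0.93
Difference = 0.62 − 0.93 = -0.31

-0.31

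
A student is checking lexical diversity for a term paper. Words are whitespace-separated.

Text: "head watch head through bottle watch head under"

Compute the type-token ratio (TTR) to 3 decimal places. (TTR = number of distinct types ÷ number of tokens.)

0.625

N = 8 tokens, V = 5 types.
TTR = V / N = 5 / 8 = 0.625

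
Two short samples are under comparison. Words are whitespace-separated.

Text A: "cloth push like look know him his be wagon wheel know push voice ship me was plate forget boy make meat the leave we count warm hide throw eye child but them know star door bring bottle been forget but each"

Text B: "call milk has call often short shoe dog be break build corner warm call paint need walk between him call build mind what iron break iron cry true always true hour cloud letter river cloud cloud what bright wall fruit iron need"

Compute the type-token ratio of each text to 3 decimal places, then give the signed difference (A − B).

TTR(A) = 36/41 = 0.878
TTR(B) = 30/42 = 0.714
Difference = 0.878 − 0.714 = 0.164

0.164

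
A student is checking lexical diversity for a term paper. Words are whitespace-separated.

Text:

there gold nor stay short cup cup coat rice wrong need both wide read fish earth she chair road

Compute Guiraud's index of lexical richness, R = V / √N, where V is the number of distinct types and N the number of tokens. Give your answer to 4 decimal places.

N = 19, V = 18.
√N = 4.358899
R = 18 / 4.358899 = 4.1295

4.1295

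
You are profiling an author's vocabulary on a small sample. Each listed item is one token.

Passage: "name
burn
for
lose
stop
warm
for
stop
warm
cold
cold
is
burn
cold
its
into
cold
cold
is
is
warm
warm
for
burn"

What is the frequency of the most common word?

Frequencies: cold:5, warm:4, burn:3, for:3, is:3, stop:2, name:1, lose:1, its:1, into:1
Most common: 'cold' with frequency 5.

5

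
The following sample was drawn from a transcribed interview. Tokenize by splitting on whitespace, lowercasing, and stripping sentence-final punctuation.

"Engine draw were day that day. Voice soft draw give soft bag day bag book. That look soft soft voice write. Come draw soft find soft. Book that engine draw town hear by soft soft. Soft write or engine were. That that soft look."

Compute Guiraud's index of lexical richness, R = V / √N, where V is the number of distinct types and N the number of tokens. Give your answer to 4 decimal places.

2.7136

N = 44, V = 18.
√N = 6.633250
R = 18 / 6.633250 = 2.7136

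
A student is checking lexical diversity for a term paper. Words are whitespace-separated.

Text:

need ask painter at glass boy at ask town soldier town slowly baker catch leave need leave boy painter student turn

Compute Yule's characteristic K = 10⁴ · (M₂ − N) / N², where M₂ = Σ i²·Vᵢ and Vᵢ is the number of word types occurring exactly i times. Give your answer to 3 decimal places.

317.460

Frequencies: need:2, ask:2, painter:2, at:2, boy:2, town:2, leave:2, glass:1, soldier:1, slowly:1, baker:1, catch:1, student:1, turn:1
N = 21. Frequency spectrum: V_1=7, V_2=7
M₂ = 1²·7 + 2²·7 = 35
K = 10000 × (35 − 21) / 21² = 317.460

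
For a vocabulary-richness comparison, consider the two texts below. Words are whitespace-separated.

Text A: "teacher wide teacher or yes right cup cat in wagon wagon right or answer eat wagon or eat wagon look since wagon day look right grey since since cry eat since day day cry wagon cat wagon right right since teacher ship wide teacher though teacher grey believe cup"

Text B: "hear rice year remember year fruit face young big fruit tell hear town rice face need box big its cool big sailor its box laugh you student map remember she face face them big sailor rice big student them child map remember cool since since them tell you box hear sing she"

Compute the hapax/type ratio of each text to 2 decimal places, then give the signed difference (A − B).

A: hapax=6, V=19, ratio=0.32
B: hapax=6, V=24, ratio=0.25
Difference = 0.32 − 0.25 = 0.07

0.07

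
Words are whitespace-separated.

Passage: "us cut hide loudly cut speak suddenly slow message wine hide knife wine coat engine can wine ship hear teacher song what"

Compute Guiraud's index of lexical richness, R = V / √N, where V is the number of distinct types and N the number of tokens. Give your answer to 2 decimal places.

3.84

N = 22, V = 18.
√N = 4.690416
R = 18 / 4.690416 = 3.84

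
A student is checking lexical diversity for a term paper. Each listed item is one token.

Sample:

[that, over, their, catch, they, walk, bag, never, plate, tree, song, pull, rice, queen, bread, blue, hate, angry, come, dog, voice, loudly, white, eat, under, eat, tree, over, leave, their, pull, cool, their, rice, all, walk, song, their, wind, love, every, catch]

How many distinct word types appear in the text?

31

Distinct types: {all, angry, bag, blue, bread, catch, come, cool, dog, eat, every, hate, leave, loudly, love, never, over, plate, pull, queen, rice, song, that, their, they, tree, under, voice, walk, white, wind}
V = 31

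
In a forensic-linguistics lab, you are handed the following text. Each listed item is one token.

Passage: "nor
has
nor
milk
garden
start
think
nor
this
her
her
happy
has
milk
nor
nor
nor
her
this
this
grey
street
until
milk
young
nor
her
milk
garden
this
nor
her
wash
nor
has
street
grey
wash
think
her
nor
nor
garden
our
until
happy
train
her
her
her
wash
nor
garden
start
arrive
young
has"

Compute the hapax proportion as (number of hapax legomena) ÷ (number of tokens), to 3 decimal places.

0.053

Frequencies: nor:12, her:9, has:4, milk:4, garden:4, this:4, wash:3, start:2, think:2, happy:2, grey:2, street:2, until:2, young:2, our:1, train:1, arrive:1
Hapax count = 3; token count = 57.
Ratio = 3 / 57 = 0.053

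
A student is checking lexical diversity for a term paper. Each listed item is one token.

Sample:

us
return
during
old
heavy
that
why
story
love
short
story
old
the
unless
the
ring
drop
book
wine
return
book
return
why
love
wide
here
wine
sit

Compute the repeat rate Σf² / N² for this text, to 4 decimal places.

0.0612

Frequencies: return:3, old:2, why:2, story:2, love:2, the:2, book:2, wine:2, us:1, during:1, heavy:1, that:1, short:1, unless:1, ring:1, drop:1, wide:1, here:1, sit:1
Σf² = 48; N² = 784
Repeat rate = 48 / 784 = 0.0612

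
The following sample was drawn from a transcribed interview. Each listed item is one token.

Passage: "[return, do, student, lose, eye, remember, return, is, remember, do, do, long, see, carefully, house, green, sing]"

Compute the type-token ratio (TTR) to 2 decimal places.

N = 17 tokens, V = 13 types.
TTR = V / N = 13 / 17 = 0.76

0.76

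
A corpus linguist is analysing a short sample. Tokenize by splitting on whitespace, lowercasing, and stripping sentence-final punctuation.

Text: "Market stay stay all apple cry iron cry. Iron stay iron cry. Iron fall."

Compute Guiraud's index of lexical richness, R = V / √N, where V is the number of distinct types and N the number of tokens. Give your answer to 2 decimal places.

1.87

N = 14, V = 7.
√N = 3.741657
R = 7 / 3.741657 = 1.87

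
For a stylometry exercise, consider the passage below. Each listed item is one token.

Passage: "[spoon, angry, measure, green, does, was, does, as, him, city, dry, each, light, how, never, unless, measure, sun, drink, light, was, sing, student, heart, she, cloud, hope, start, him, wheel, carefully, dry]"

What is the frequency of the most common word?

Frequencies: measure:2, does:2, was:2, him:2, dry:2, light:2, spoon:1, angry:1, green:1, as:1, city:1, each:1, how:1, never:1, unless:1, sun:1, drink:1, sing:1, student:1, heart:1, … (6 more, each freq 1)
Most common: 'measure' with frequency 2.

2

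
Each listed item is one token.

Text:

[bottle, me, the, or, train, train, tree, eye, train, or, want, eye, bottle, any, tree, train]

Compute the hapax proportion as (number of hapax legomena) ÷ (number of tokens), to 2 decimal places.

Frequencies: train:4, bottle:2, or:2, tree:2, eye:2, me:1, the:1, want:1, any:1
Hapax count = 4; token count = 16.
Ratio = 4 / 16 = 0.25

0.25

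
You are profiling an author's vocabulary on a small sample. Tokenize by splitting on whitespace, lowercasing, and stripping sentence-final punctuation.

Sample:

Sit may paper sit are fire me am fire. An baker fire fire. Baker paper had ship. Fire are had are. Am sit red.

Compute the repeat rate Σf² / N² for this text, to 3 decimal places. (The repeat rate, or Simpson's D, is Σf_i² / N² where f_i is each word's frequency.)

Frequencies: fire:5, sit:3, are:3, paper:2, am:2, baker:2, had:2, may:1, me:1, an:1, ship:1, red:1
Σf² = 64; N² = 576
Repeat rate = 64 / 576 = 0.111

0.111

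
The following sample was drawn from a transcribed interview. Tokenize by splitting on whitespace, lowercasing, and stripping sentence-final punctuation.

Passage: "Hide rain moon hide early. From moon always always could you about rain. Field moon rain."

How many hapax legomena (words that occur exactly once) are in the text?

Frequencies: rain:3, moon:3, hide:2, always:2, early:1, from:1, could:1, you:1, about:1, field:1
Hapax (freq=1): about, could, early, field, from, you

6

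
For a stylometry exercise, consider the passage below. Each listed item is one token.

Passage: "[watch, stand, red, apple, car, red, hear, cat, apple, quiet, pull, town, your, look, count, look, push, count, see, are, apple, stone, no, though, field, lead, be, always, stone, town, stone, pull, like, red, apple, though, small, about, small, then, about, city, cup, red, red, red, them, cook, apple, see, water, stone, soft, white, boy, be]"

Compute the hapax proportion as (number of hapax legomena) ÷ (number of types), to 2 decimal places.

Frequencies: red:6, apple:5, stone:4, pull:2, town:2, look:2, count:2, see:2, though:2, be:2, small:2, about:2, watch:1, stand:1, car:1, hear:1, cat:1, quiet:1, your:1, push:1, … (15 more, each freq 1)
Hapax count = 23; type count = 35.
Ratio = 23 / 35 = 0.66

0.66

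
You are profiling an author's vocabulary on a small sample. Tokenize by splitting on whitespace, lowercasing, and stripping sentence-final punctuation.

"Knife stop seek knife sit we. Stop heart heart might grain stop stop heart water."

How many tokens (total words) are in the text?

15

Tokens: knife, stop, seek, knife, sit, we, stop, heart, heart, might, grain, stop, stop, heart, water
N = 15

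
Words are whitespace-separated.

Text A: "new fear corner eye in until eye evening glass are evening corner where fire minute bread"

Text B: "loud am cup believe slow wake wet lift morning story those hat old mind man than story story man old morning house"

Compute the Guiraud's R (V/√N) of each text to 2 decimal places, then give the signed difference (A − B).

A: V=13, N=16, R=3.25
B: V=17, N=22, R=3.62
Difference = 3.25 − 3.62 = -0.37

-0.37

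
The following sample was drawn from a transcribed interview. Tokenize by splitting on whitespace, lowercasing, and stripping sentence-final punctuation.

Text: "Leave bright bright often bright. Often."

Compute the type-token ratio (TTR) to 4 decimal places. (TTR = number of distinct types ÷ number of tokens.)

N = 6 tokens, V = 3 types.
TTR = V / N = 3 / 6 = 0.5000

0.5000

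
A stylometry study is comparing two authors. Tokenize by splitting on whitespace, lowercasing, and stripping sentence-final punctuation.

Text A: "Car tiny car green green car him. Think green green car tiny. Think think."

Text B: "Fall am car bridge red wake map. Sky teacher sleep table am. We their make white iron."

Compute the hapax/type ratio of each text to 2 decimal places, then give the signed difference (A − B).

-0.74

A: hapax=1, V=5, ratio=0.20
B: hapax=15, V=16, ratio=0.94
Difference = 0.20 − 0.94 = -0.74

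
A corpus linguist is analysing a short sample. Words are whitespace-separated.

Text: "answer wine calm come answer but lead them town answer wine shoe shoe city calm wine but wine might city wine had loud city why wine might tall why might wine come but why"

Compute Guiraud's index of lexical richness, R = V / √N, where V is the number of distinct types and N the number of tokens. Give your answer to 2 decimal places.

N = 34, V = 15.
√N = 5.830952
R = 15 / 5.830952 = 2.57

2.57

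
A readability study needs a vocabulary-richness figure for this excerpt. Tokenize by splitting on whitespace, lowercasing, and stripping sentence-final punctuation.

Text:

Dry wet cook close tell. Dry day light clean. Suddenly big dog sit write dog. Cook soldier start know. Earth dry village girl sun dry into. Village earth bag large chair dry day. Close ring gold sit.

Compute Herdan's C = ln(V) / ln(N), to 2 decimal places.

0.90

N = 37, V = 26.
ln(V) = 3.258097, ln(N) = 3.610918
C = 3.258097 / 3.610918 = 0.90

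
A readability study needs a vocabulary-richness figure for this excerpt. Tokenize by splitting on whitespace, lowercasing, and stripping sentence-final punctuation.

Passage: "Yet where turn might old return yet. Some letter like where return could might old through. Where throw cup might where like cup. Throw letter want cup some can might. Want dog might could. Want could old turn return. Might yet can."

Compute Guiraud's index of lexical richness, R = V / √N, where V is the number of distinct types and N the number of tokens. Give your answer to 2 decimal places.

N = 42, V = 16.
√N = 6.480741
R = 16 / 6.480741 = 2.47

2.47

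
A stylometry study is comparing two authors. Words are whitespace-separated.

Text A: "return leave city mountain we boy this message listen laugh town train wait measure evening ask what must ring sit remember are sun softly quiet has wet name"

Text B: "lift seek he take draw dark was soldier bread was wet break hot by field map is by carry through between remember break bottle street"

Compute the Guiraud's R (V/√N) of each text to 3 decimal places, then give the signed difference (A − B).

A: V=28, N=28, R=5.292
B: V=22, N=25, R=4.400
Difference = 5.292 − 4.400 = 0.892

0.892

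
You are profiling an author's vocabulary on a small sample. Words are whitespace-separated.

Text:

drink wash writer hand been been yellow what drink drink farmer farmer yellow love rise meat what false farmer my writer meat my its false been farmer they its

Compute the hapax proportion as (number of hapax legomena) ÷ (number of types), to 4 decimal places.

0.3333

Frequencies: farmer:4, drink:3, been:3, writer:2, yellow:2, what:2, meat:2, false:2, my:2, its:2, wash:1, hand:1, love:1, rise:1, they:1
Hapax count = 5; type count = 15.
Ratio = 5 / 15 = 0.3333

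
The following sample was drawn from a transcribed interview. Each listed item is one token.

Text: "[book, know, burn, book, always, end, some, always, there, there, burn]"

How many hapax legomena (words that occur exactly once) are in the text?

Frequencies: book:2, burn:2, always:2, there:2, know:1, end:1, some:1
Hapax (freq=1): end, know, some

3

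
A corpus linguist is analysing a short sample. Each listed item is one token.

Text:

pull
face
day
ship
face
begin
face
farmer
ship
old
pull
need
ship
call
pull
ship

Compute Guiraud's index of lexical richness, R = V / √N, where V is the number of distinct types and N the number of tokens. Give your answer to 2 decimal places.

N = 16, V = 9.
√N = 4.000000
R = 9 / 4.000000 = 2.25

2.25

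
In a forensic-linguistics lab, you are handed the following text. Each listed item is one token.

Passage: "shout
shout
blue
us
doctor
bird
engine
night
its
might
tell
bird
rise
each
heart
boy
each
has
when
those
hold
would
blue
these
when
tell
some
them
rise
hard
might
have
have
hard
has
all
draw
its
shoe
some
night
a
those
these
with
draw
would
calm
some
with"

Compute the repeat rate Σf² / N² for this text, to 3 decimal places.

0.037

Frequencies: some:3, shout:2, blue:2, bird:2, night:2, its:2, might:2, tell:2, rise:2, each:2, has:2, when:2, those:2, would:2, these:2, hard:2, have:2, draw:2, with:2, us:1, … (10 more, each freq 1)
Σf² = 92; N² = 2500
Repeat rate = 92 / 2500 = 0.037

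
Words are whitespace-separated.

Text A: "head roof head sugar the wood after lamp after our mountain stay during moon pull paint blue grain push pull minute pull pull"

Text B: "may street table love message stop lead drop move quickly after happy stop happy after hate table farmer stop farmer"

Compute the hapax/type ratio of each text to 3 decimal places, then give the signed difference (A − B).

0.190

A: hapax=15, V=18, ratio=0.833
B: hapax=9, V=14, ratio=0.643
Difference = 0.833 − 0.643 = 0.190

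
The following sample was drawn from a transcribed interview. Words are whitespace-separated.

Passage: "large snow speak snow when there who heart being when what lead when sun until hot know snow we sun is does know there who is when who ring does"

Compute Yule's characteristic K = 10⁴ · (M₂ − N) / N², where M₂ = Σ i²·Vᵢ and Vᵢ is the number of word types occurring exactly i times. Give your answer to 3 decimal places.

377.778

Frequencies: when:4, snow:3, who:3, there:2, sun:2, know:2, is:2, does:2, large:1, speak:1, heart:1, being:1, what:1, lead:1, until:1, hot:1, we:1, ring:1
N = 30. Frequency spectrum: V_1=10, V_2=5, V_3=2, V_4=1
M₂ = 1²·10 + 2²·5 + 3²·2 + 4²·1 = 64
K = 10000 × (64 − 30) / 30² = 377.778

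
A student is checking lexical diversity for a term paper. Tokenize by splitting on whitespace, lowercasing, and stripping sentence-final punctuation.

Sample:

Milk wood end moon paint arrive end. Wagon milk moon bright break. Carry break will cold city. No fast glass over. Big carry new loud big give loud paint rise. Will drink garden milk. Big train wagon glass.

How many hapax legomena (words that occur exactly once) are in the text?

Frequencies: milk:3, big:3, end:2, moon:2, paint:2, wagon:2, break:2, carry:2, will:2, glass:2, loud:2, wood:1, arrive:1, bright:1, cold:1, city:1, no:1, fast:1, over:1, new:1, … (5 more, each freq 1)
Hapax (freq=1): arrive, bright, city, cold, drink, fast, garden, give, new, no, over, rise, train, wood

14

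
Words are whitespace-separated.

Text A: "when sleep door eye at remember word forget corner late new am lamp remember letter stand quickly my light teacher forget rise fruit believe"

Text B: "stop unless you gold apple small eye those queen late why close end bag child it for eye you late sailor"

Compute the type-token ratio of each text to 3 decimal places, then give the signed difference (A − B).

TTR(A) = 22/24 = 0.917
TTR(B) = 18/21 = 0.857
Difference = 0.917 − 0.857 = 0.060

0.060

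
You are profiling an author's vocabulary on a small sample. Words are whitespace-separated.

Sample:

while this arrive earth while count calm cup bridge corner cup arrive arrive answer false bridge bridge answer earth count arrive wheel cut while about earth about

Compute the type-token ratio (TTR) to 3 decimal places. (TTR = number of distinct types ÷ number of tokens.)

N = 27 tokens, V = 14 types.
TTR = V / N = 14 / 27 = 0.519

0.519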